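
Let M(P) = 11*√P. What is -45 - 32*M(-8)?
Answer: -45 - 704*I*√2 ≈ -45.0 - 995.61*I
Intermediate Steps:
-45 - 32*M(-8) = -45 - 352*√(-8) = -45 - 352*2*I*√2 = -45 - 704*I*√2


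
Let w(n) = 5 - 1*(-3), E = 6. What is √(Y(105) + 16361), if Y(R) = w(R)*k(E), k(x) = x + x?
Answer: √16457 ≈ 128.28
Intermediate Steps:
k(x) = 2*x
w(n) = 8 (w(n) = 5 + 3 = 8)
Y(R) = 96 (Y(R) = 8*(2*6) = 8*12 = 96)
√(Y(105) + 16361) = √(96 + 16361) = √16457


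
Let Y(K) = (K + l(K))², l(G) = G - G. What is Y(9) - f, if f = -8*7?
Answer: 137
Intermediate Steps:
l(G) = 0
f = -56
Y(K) = K² (Y(K) = (K + 0)² = K²)
Y(9) - f = 9² - 1*(-56) = 81 + 56 = 137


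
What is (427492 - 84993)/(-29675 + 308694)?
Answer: 342499/279019 ≈ 1.2275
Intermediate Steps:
(427492 - 84993)/(-29675 + 308694) = 342499/279019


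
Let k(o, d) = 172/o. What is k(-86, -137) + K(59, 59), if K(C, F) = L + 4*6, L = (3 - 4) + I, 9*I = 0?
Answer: 21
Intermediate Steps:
I = 0 (I = (⅑)*0 = 0)
L = -1 (L = (3 - 4) + 0 = -1 + 0 = -1)
K(C, F) = 23 (K(C, F) = -1 + 4*6 = -1 + 24 = 23)
k(-86, -137) + K(59, 59) = 172/(-86) + 23 = 172*(-1/86) + 23 = -2 + 23 = 21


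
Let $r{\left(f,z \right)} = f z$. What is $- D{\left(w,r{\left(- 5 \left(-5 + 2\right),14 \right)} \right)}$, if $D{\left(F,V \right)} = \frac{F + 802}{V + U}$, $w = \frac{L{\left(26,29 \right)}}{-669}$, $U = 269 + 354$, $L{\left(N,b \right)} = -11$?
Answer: $- \frac{536549}{557277} \approx -0.9628$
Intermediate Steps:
$U = 623$
$w = \frac{11}{669}$ ($w = - \frac{11}{-669} = \left(-11\right) \left(- \frac{1}{669}\right) = \frac{11}{669} \approx 0.016442$)
$D{\left(F,V \right)} = \frac{802 + F}{623 + V}$ ($D{\left(F,V \right)} = \frac{F + 802}{V + 623} = \frac{802 + F}{623 + V}$)
$- D{\left(w,r{\left(- 5 \left(-5 + 2\right),14 \right)} \right)} = - \frac{802 + \frac{11}{669}}{623 + - 5 \left(-5 + 2\right) 14} = - \frac{536549}{\left(623 + \left(-5\right) \left(-3\right) 14\right) 669} = - \frac{536549}{\left(623 + 15 \cdot 14\right) 669} = - \frac{536549}{\left(623 + 210\right) 669} = - \frac{536549}{833 \cdot 669} = \left(-1\right) \frac{536549}{557277} = - \frac{536549}{557277}$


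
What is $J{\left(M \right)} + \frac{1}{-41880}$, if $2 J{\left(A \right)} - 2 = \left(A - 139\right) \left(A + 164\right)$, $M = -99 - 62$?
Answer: $- \frac{18804121}{41880} \approx -449.0$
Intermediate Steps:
$M = -161$
$J{\left(A \right)} = 1 + \frac{\left(-139 + A\right) \left(164 + A\right)}{2}$ ($J{\left(A \right)} = 1 + \frac{\left(A - 139\right) \left(A + 164\right)}{2} = 1 + \frac{\left(-139 + A\right) \left(164 + A\right)}{2}$)
$J{\left(M \right)} + \frac{1}{-41880} = \left(-11397 + \frac{\left(-161\right)^{2}}{2} + \frac{25}{2} \left(-161\right)\right) + \frac{1}{-41880} = \left(-11397 + \frac{1}{2} \cdot 25921 - \frac{4025}{2}\right) - \frac{1}{41880} = \left(-11397 + \frac{25921}{2} - \frac{4025}{2}\right) - \frac{1}{41880} = -449 - \frac{1}{41880} = - \frac{18804121}{41880}$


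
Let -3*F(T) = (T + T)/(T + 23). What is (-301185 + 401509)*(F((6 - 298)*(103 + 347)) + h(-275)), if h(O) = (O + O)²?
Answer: 3987021721387600/131377 ≈ 3.0348e+10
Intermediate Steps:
F(T) = -2*T/(3*(23 + T)) (F(T) = -(T + T)/(3*(T + 23)) = -2*T/(3*(23 + T)))
h(O) = 4*O² (h(O) = (2*O)² = 4*O²)
(-301185 + 401509)*(F((6 - 298)*(103 + 347)) + h(-275)) = (-301185 + 401509)*(-2*(6 - 298)*(103 + 347)/(69 + 3*((6 - 298)*(103 + 347))) + 4*(-275)²) = 100324*(-2*(-292*450)/(69 + 3*(-292*450)) + 4*75625) = 100324*(-2*(-131400)/(69 + 3*(-131400)) + 302500) = 100324*(-2*(-131400)/(69 - 394200) + 302500) = 100324*(-2*(-131400)/(-394131) + 302500) = 100324*(-2*(-131400)*(-1/394131) + 302500) = 100324*(-87600/131377 + 302500) = 100324*(39741454900/131377) = 3987021721387600/131377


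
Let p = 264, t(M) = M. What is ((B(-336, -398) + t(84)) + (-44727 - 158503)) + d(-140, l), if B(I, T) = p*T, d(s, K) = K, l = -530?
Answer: -308748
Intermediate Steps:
B(I, T) = 264*T
((B(-336, -398) + t(84)) + (-44727 - 158503)) + d(-140, l) = ((264*(-398) + 84) + (-44727 - 158503)) - 530 = ((-105072 + 84) - 203230) - 530 = (-104988 - 203230) - 530 = -308218 - 530 = -308748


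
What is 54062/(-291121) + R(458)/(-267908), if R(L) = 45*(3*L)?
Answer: -16241826863/38996822434 ≈ -0.41649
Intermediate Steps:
R(L) = 135*L
54062/(-291121) + R(458)/(-267908) = 54062/(-291121) + (135*458)/(-267908) = 54062*(-1/291121) + 61830*(-1/267908) = -54062/291121 - 30915/133954 = -16241826863/38996822434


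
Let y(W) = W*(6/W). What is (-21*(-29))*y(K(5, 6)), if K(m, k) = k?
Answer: 3654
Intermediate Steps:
y(W) = 6
(-21*(-29))*y(K(5, 6)) = -21*(-29)*6 = 609*6 = 3654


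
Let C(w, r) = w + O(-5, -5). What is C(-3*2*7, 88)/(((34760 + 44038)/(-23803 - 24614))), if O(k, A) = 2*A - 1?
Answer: 855367/26266 ≈ 32.566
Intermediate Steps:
O(k, A) = -1 + 2*A
C(w, r) = -11 + w (C(w, r) = w + (-1 + 2*(-5)) = w + (-1 - 10) = w - 11 = -11 + w)
C(-3*2*7, 88)/(((34760 + 44038)/(-23803 - 24614))) = (-11 - 3*2*7)/(((34760 + 44038)/(-23803 - 24614))) = (-11 - 6*7)/((78798/(-48417))) = (-11 - 42)/((78798*(-1/48417))) = -53/(-26266/16139) = -53*(-16139/26266) = 855367/26266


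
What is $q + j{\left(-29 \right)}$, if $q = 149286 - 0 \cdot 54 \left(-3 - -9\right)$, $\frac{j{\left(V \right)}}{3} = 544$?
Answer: $150918$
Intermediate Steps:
$j{\left(V \right)} = 1632$ ($j{\left(V \right)} = 3 \cdot 544 = 1632$)
$q = 149286$ ($q = 149286 - 0 \left(-3 + 9\right) = 149286 - 0 \cdot 6 = 149286 - 0 = 149286 + 0 = 149286$)
$q + j{\left(-29 \right)} = 149286 + 1632 = 150918$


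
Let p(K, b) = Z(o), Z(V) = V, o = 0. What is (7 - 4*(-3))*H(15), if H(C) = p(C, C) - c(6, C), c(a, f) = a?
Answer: -114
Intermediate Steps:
p(K, b) = 0
H(C) = -6 (H(C) = 0 - 1*6 = 0 - 6 = -6)
(7 - 4*(-3))*H(15) = (7 - 4*(-3))*(-6) = (7 - 1*(-12))*(-6) = (7 + 12)*(-6) = 19*(-6) = -114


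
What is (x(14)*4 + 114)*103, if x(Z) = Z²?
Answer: 92494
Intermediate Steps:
(x(14)*4 + 114)*103 = (14²*4 + 114)*103 = (196*4 + 114)*103 = (784 + 114)*103 = 898*103 = 92494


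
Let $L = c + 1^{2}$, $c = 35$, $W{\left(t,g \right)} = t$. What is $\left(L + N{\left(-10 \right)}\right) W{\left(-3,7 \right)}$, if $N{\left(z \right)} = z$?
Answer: $-78$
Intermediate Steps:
$L = 36$ ($L = 35 + 1^{2} = 35 + 1 = 36$)
$\left(L + N{\left(-10 \right)}\right) W{\left(-3,7 \right)} = \left(36 - 10\right) \left(-3\right) = 26 \left(-3\right) = -78$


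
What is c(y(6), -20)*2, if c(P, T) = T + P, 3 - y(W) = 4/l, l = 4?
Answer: -36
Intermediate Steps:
y(W) = 2 (y(W) = 3 - 4/4 = 3 - 1*1 = 3 - 1 = 2)
c(P, T) = P + T
c(y(6), -20)*2 = (2 - 20)*2 = -18*2 = -36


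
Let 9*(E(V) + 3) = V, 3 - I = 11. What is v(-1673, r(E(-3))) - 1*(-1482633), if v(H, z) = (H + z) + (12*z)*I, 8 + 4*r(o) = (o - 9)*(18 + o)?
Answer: 13369015/9 ≈ 1.4854e+6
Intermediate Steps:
I = -8 (I = 3 - 1*11 = 3 - 11 = -8)
E(V) = -3 + V/9
r(o) = -2 + (-9 + o)*(18 + o)/4 (r(o) = -2 + ((o - 9)*(18 + o))/4 = -2 + ((-9 + o)*(18 + o))/4 = -2 + (-9 + o)*(18 + o)/4)
v(H, z) = H - 95*z (v(H, z) = (H + z) + (12*z)*(-8) = (H + z) - 96*z = H - 95*z)
v(-1673, r(E(-3))) - 1*(-1482633) = (-1673 - 95*(-85/2 + (-3 + (1/9)*(-3))**2/4 + 9*(-3 + (1/9)*(-3))/4)) - 1*(-1482633) = (-1673 - 95*(-85/2 + (-3 - 1/3)**2/4 + 9*(-3 - 1/3)/4)) + 1482633 = (-1673 - 95*(-85/2 + (-10/3)**2/4 + (9/4)*(-10/3))) + 1482633 = (-1673 - 95*(-85/2 + (1/4)*(100/9) - 15/2)) + 1482633 = (-1673 - 95*(-85/2 + 25/9 - 15/2)) + 1482633 = (-1673 - 95*(-425/9)) + 1482633 = (-1673 + 40375/9) + 1482633 = 25318/9 + 1482633 = 13369015/9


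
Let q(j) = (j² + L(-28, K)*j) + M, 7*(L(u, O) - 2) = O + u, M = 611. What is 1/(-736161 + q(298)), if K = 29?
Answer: -7/4522752 ≈ -1.5477e-6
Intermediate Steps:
L(u, O) = 2 + O/7 + u/7 (L(u, O) = 2 + (O + u)/7 = 2 + (O/7 + u/7) = 2 + O/7 + u/7)
q(j) = 611 + j² + 15*j/7 (q(j) = (j² + (2 + (⅐)*29 + (⅐)*(-28))*j) + 611 = (j² + (2 + 29/7 - 4)*j) + 611 = (j² + 15*j/7) + 611 = 611 + j² + 15*j/7)
1/(-736161 + q(298)) = 1/(-736161 + (611 + 298² + (15/7)*298)) = 1/(-736161 + (611 + 88804 + 4470/7)) = 1/(-736161 + 630375/7) = 1/(-4522752/7) = -7/4522752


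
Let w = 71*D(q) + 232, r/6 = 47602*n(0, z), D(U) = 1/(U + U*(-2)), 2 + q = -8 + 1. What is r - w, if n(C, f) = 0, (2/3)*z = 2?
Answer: -2159/9 ≈ -239.89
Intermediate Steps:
z = 3 (z = (3/2)*2 = 3)
q = -9 (q = -2 + (-8 + 1) = -2 - 7 = -9)
D(U) = -1/U (D(U) = 1/(U - 2*U) = 1/(-U) = -1/U)
r = 0 (r = 6*(47602*0) = 6*0 = 0)
w = 2159/9 (w = 71*(-1/(-9)) + 232 = 71*(-1*(-⅑)) + 232 = 71*(⅑) + 232 = 71/9 + 232 = 2159/9 ≈ 239.89)
r - w = 0 - 1*2159/9 = 0 - 2159/9 = -2159/9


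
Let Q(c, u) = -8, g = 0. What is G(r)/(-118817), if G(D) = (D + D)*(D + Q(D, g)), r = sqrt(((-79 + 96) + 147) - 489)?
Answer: 650/118817 + 80*I*sqrt(13)/118817 ≈ 0.0054706 + 0.0024276*I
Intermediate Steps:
r = 5*I*sqrt(13) (r = sqrt((17 + 147) - 489) = sqrt(164 - 489) = sqrt(-325) = 5*I*sqrt(13) ≈ 18.028*I)
G(D) = 2*D*(-8 + D) (G(D) = (D + D)*(D - 8) = (2*D)*(-8 + D) = 2*D*(-8 + D))
G(r)/(-118817) = (2*(5*I*sqrt(13))*(-8 + 5*I*sqrt(13)))/(-118817) = (10*I*sqrt(13)*(-8 + 5*I*sqrt(13)))*(-1/118817) = -10*I*sqrt(13)*(-8 + 5*I*sqrt(13))/118817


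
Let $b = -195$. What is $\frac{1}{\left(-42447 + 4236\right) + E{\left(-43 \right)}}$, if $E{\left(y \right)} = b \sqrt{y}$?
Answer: $\frac{i}{3 \left(- 12737 i + 65 \sqrt{43}\right)} \approx -2.6141 \cdot 10^{-5} + 8.7479 \cdot 10^{-7} i$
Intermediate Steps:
$E{\left(y \right)} = - 195 \sqrt{y}$
$\frac{1}{\left(-42447 + 4236\right) + E{\left(-43 \right)}} = \frac{1}{\left(-42447 + 4236\right) - 195 \sqrt{-43}} = \frac{1}{-38211 - 195 i \sqrt{43}}$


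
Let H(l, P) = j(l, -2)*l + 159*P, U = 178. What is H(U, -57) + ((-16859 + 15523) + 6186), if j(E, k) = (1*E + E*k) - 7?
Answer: -37143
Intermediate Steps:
j(E, k) = -7 + E + E*k (j(E, k) = (E + E*k) - 7 = -7 + E + E*k)
H(l, P) = 159*P + l*(-7 - l) (H(l, P) = (-7 + l + l*(-2))*l + 159*P = (-7 + l - 2*l)*l + 159*P = (-7 - l)*l + 159*P = l*(-7 - l) + 159*P = 159*P + l*(-7 - l))
H(U, -57) + ((-16859 + 15523) + 6186) = (159*(-57) - 1*178*(7 + 178)) + ((-16859 + 15523) + 6186) = (-9063 - 1*178*185) + (-1336 + 6186) = (-9063 - 32930) + 4850 = -41993 + 4850 = -37143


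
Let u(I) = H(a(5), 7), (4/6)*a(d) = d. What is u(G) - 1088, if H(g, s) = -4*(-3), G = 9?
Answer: -1076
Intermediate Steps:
a(d) = 3*d/2
H(g, s) = 12
u(I) = 12
u(G) - 1088 = 12 - 1088 = -1076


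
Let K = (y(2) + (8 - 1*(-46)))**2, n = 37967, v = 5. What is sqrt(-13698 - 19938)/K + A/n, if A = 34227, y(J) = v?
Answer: 34227/37967 + 2*I*sqrt(8409)/3481 ≈ 0.90149 + 0.052686*I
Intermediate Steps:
y(J) = 5
K = 3481 (K = (5 + (8 - 1*(-46)))**2 = (5 + (8 + 46))**2 = (5 + 54)**2 = 59**2 = 3481)
sqrt(-13698 - 19938)/K + A/n = sqrt(-13698 - 19938)/3481 + 34227/37967 = sqrt(-33636)*(1/3481) + 34227*(1/37967) = (2*I*sqrt(8409))*(1/3481) + 34227/37967 = 2*I*sqrt(8409)/3481 + 34227/37967 = 34227/37967 + 2*I*sqrt(8409)/3481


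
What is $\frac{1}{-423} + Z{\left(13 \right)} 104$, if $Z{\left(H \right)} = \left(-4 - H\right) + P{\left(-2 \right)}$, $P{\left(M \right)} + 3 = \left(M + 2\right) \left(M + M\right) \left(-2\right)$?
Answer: $- \frac{879841}{423} \approx -2080.0$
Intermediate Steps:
$P{\left(M \right)} = -3 - 4 M \left(2 + M\right)$ ($P{\left(M \right)} = -3 + \left(M + 2\right) \left(M + M\right) \left(-2\right) = -3 + \left(2 + M\right) 2 M \left(-2\right) = -3 + 2 M \left(2 + M\right) \left(-2\right) = -3 - 4 M \left(2 + M\right)$)
$Z{\left(H \right)} = -7 - H$ ($Z{\left(H \right)} = \left(-4 - H\right) - \left(-13 + 16\right) = \left(-4 - H\right) - 3 = -7 - H$)
$\frac{1}{-423} + Z{\left(13 \right)} 104 = \frac{1}{-423} + \left(-7 - 13\right) 104 = - \frac{1}{423} + \left(-7 - 13\right) 104 = - \frac{1}{423} - 2080 = - \frac{879841}{423}$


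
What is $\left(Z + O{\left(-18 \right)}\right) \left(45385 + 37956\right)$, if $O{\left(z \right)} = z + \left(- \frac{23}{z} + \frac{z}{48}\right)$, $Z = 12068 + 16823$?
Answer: $\frac{173259355061}{72} \approx 2.4064 \cdot 10^{9}$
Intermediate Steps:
$Z = 28891$
$O{\left(z \right)} = - \frac{23}{z} + \frac{49 z}{48}$ ($O{\left(z \right)} = z + \left(- \frac{23}{z} + z \frac{1}{48}\right) = z + \left(- \frac{23}{z} + \frac{z}{48}\right) = - \frac{23}{z} + \frac{49 z}{48}$)
$\left(Z + O{\left(-18 \right)}\right) \left(45385 + 37956\right) = \left(28891 + \left(- \frac{23}{-18} + \frac{49}{48} \left(-18\right)\right)\right) \left(45385 + 37956\right) = \left(28891 - \frac{1231}{72}\right) 83341 = \frac{2078921}{72} \cdot 83341 = \frac{173259355061}{72}$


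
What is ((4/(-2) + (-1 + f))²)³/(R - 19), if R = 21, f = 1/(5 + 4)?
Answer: 154457888/531441 ≈ 290.64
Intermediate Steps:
f = ⅑ (f = 1/9 = ⅑ ≈ 0.11111)
((4/(-2) + (-1 + f))²)³/(R - 19) = ((4/(-2) + (-1 + ⅑))²)³/(21 - 19) = ((4*(-½) - 8/9)²)³/2 = ((-2 - 8/9)²)³*(½) = ((-26/9)²)³*(½) = (676/81)³*(½) = (308915776/531441)*(½) = 154457888/531441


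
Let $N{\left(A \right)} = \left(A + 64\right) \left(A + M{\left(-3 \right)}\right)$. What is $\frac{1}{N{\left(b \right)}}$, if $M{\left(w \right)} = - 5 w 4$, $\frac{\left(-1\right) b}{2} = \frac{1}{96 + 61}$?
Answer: $\frac{24649}{94613228} \approx 0.00026052$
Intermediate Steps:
$b = - \frac{2}{157}$ ($b = - \frac{2}{96 + 61} = - \frac{2}{157} \approx -0.012739$)
$M{\left(w \right)} = - 20 w$
$N{\left(A \right)} = \left(60 + A\right) \left(64 + A\right)$ ($N{\left(A \right)} = \left(A + 64\right) \left(A - -60\right) = \left(64 + A\right) \left(A + 60\right) = \left(64 + A\right) \left(60 + A\right) = \left(60 + A\right) \left(64 + A\right)$)
$\frac{1}{N{\left(b \right)}} = \frac{1}{3840 + \left(- \frac{2}{157}\right)^{2} + 124 \left(- \frac{2}{157}\right)} = \frac{1}{3840 + \frac{4}{24649} - \frac{248}{157}} = \frac{1}{\frac{94613228}{24649}} = \frac{24649}{94613228}$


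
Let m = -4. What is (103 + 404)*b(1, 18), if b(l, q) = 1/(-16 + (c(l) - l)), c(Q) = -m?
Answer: -39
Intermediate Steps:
c(Q) = 4 (c(Q) = -1*(-4) = 4)
b(l, q) = 1/(-12 - l) (b(l, q) = 1/(-16 + (4 - l)) = 1/(-12 - l))
(103 + 404)*b(1, 18) = (103 + 404)*(-1/(12 + 1)) = 507*(-1/13) = -39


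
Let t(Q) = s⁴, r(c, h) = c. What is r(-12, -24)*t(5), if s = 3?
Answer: -972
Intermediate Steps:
t(Q) = 81 (t(Q) = 3⁴ = 81)
r(-12, -24)*t(5) = -12*81 = -972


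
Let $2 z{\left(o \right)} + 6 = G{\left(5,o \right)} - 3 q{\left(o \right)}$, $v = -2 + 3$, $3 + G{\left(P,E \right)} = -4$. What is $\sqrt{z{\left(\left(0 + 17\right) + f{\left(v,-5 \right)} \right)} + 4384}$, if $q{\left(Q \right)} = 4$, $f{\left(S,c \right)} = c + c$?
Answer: $\frac{\sqrt{17486}}{2} \approx 66.117$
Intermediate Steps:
$G{\left(P,E \right)} = -7$ ($G{\left(P,E \right)} = -3 - 4 = -7$)
$v = 1$
$f{\left(S,c \right)} = 2 c$
$z{\left(o \right)} = - \frac{25}{2}$ ($z{\left(o \right)} = -3 + \frac{-7 - 12}{2} = -3 + \frac{1}{2} \left(-19\right) = -3 - \frac{19}{2} = - \frac{25}{2}$)
$\sqrt{z{\left(\left(0 + 17\right) + f{\left(v,-5 \right)} \right)} + 4384} = \sqrt{- \frac{25}{2} + 4384} = \sqrt{\frac{8743}{2}} = \frac{\sqrt{17486}}{2}$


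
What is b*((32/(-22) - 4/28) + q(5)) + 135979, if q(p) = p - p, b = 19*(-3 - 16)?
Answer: 10514786/77 ≈ 1.3656e+5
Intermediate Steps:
b = -361 (b = 19*(-19) = -361)
q(p) = 0
b*((32/(-22) - 4/28) + q(5)) + 135979 = -361*((32/(-22) - 4/28) + 0) + 135979 = -361*((32*(-1/22) - 4*1/28) + 0) + 135979 = -361*((-16/11 - 1/7) + 0) + 135979 = -361*(-123/77 + 0) + 135979 = -361*(-123/77) + 135979 = 44403/77 + 135979 = 10514786/77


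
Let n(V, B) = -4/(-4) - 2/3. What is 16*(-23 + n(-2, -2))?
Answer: -1088/3 ≈ -362.67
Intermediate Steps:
n(V, B) = 1/3 (n(V, B) = -4*(-1/4) - 2*1/3 = 1 - 2/3 = 1/3)
16*(-23 + n(-2, -2)) = 16*(-23 + 1/3) = 16*(-68/3) = -1088/3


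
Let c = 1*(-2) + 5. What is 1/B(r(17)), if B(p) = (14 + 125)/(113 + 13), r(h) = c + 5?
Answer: 126/139 ≈ 0.90648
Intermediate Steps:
c = 3 (c = -2 + 5 = 3)
r(h) = 8 (r(h) = 3 + 5 = 8)
B(p) = 139/126
1/B(r(17)) = 1/(139/126) = 126/139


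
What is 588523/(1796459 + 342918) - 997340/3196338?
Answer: -126283914203/3419086000713 ≈ -0.036935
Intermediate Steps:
588523/(1796459 + 342918) - 997340/3196338 = 588523/2139377 - 997340*1/3196338 = 588523*(1/2139377) - 498670/1598169 = 588523/2139377 - 498670/1598169 = -126283914203/3419086000713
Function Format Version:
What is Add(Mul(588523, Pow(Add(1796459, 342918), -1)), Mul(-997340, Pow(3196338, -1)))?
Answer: Rational(-126283914203, 3419086000713) ≈ -0.036935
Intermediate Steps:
Add(Mul(588523, Pow(Add(1796459, 342918), -1)), Mul(-997340, Pow(3196338, -1))) = Add(Mul(588523, Pow(2139377, -1)), Mul(-997340, Rational(1, 3196338))) = Add(Mul(588523, Rational(1, 2139377)), Rational(-498670, 1598169)) = Add(Rational(588523, 2139377), Rational(-498670, 1598169)) = Rational(-126283914203, 3419086000713)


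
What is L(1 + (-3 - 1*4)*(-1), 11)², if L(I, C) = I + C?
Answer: 361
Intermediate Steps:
L(I, C) = C + I
L(1 + (-3 - 1*4)*(-1), 11)² = (11 + (1 + (-3 - 1*4)*(-1)))² = (11 + (1 + (-3 - 4)*(-1)))² = (11 + (1 - 7*(-1)))² = (11 + (1 + 7))² = (11 + 8)² = 19² = 361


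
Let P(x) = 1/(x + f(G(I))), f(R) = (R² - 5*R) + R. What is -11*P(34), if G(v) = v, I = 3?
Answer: -11/31 ≈ -0.35484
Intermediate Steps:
f(R) = R² - 4*R
P(x) = 1/(-3 + x) (P(x) = 1/(x + 3*(-4 + 3)) = 1/(x + 3*(-1)) = 1/(x - 3) = 1/(-3 + x))
-11*P(34) = -11/(-3 + 34) = -11/31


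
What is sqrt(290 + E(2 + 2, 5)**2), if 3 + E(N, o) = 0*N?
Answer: sqrt(299) ≈ 17.292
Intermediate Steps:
E(N, o) = -3 (E(N, o) = -3 + 0*N = -3 + 0 = -3)
sqrt(290 + E(2 + 2, 5)**2) = sqrt(290 + (-3)**2) = sqrt(290 + 9) = sqrt(299)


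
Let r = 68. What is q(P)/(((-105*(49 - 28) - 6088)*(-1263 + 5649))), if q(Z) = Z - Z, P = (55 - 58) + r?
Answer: 0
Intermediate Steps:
P = 65 (P = (55 - 58) + 68 = -3 + 68 = 65)
q(Z) = 0
q(P)/(((-105*(49 - 28) - 6088)*(-1263 + 5649))) = 0/(((-105*(49 - 28) - 6088)*(-1263 + 5649))) = 0/(((-105*21 - 6088)*4386)) = 0/(((-2205 - 6088)*4386)) = 0/((-8293*4386)) = 0/(-36373098) = 0*(-1/36373098) = 0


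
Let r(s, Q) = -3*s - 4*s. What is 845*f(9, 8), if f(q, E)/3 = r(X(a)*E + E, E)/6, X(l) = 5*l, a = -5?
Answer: 567840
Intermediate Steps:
r(s, Q) = -7*s
f(q, E) = 84*E (f(q, E) = 3*(-7*((5*(-5))*E + E)/6) = 3*(-7*(-25*E + E)*(⅙)) = 3*(-(-168)*E*(⅙)) = 3*((168*E)*(⅙)) = 3*(28*E) = 84*E)
845*f(9, 8) = 845*(84*8) = 845*672 = 567840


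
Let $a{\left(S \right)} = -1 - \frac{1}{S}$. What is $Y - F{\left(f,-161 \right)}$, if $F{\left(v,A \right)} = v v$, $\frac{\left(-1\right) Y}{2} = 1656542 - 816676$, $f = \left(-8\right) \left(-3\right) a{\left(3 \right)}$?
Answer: $-1680756$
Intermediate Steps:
$f = -32$ ($f = \left(-8\right) \left(-3\right) \frac{-1 - 3}{3} = 24 \frac{-1 - 3}{3} = 24 \cdot \frac{1}{3} \left(-4\right) = 24 \left(- \frac{4}{3}\right) = -32$)
$Y = -1679732$ ($Y = - 2 \left(1656542 - 816676\right) = \left(-2\right) 839866 = -1679732$)
$F{\left(v,A \right)} = v^{2}$
$Y - F{\left(f,-161 \right)} = -1679732 - \left(-32\right)^{2} = -1679732 - 1024 = -1680756$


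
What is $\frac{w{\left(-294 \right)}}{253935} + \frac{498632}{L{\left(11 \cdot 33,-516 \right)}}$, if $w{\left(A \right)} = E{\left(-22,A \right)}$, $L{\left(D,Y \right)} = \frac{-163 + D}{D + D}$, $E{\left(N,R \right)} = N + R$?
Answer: $\frac{2298155120518}{1269675} \approx 1.81 \cdot 10^{6}$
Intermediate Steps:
$L{\left(D,Y \right)} = \frac{-163 + D}{2 D}$
$w{\left(A \right)} = -22 + A$
$\frac{w{\left(-294 \right)}}{253935} + \frac{498632}{L{\left(11 \cdot 33,-516 \right)}} = \frac{-22 - 294}{253935} + \frac{498632}{\frac{1}{2} \frac{1}{11 \cdot 33} \left(-163 + 11 \cdot 33\right)} = \left(-316\right) \frac{1}{253935} + \frac{498632}{\frac{1}{2} \cdot \frac{1}{363} \left(-163 + 363\right)} = - \frac{316}{253935} + \frac{498632}{\frac{1}{2} \cdot \frac{1}{363} \cdot 200} = - \frac{316}{253935} + \frac{498632}{\frac{100}{363}} = - \frac{316}{253935} + 498632 \cdot \frac{363}{100} = - \frac{316}{253935} + \frac{45250854}{25} = \frac{2298155120518}{1269675}$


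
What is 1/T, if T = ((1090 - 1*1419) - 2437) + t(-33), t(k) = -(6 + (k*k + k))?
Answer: -1/3828 ≈ -0.00026123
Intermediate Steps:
t(k) = -6 - k - k² (t(k) = -(6 + (k² + k)) = -(6 + (k + k²)) = -(6 + k + k²) = -6 - k - k²)
T = -3828 (T = ((1090 - 1*1419) - 2437) + (-6 - 1*(-33) - 1*(-33)²) = ((1090 - 1419) - 2437) + (-6 + 33 - 1*1089) = (-329 - 2437) + (-6 + 33 - 1089) = -2766 - 1062 = -3828)
1/T = 1/(-3828) = -1/3828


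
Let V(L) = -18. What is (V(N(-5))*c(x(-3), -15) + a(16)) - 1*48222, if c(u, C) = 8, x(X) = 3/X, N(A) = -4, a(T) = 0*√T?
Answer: -48366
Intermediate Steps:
a(T) = 0
(V(N(-5))*c(x(-3), -15) + a(16)) - 1*48222 = (-18*8 + 0) - 1*48222 = (-144 + 0) - 48222 = -144 - 48222 = -48366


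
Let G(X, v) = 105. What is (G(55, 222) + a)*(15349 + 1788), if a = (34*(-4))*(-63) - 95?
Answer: 147001186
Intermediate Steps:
a = 8473 (a = -136*(-63) - 95 = 8568 - 95 = 8473)
(G(55, 222) + a)*(15349 + 1788) = (105 + 8473)*(15349 + 1788) = 8578*17137 = 147001186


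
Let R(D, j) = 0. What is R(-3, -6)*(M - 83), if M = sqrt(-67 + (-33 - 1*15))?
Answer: 0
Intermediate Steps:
M = I*sqrt(115) (M = sqrt(-67 + (-33 - 15)) = sqrt(-67 - 48) = sqrt(-115) = I*sqrt(115) ≈ 10.724*I)
R(-3, -6)*(M - 83) = 0*(I*sqrt(115) - 83) = 0*(-83 + I*sqrt(115)) = 0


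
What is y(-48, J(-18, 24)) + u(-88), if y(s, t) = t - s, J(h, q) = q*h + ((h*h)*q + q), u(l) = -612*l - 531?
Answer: 60741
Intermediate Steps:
u(l) = -531 - 612*l
J(h, q) = q + h*q + q*h² (J(h, q) = h*q + (h²*q + q) = h*q + (q*h² + q) = h*q + (q + q*h²) = q + h*q + q*h²)
y(-48, J(-18, 24)) + u(-88) = (24*(1 - 18 + (-18)²) - 1*(-48)) + (-531 - 612*(-88)) = (24*(1 - 18 + 324) + 48) + (-531 + 53856) = (24*307 + 48) + 53325 = (7368 + 48) + 53325 = 7416 + 53325 = 60741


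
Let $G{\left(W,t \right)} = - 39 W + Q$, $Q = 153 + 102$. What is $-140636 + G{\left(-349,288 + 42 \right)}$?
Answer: $-126770$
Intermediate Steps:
$Q = 255$
$G{\left(W,t \right)} = 255 - 39 W$ ($G{\left(W,t \right)} = - 39 W + 255 = 255 - 39 W$)
$-140636 + G{\left(-349,288 + 42 \right)} = -140636 + \left(255 - -13611\right) = -140636 + \left(255 + 13611\right) = -140636 + 13866 = -126770$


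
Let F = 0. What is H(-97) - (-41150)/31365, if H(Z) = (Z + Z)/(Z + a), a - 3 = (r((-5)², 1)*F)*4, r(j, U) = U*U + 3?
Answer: 995291/294831 ≈ 3.3758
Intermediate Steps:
r(j, U) = 3 + U² (r(j, U) = U² + 3 = 3 + U²)
a = 3 (a = 3 + ((3 + 1²)*0)*4 = 3 + ((3 + 1)*0)*4 = 3 + (4*0)*4 = 3 + 0*4 = 3 + 0 = 3)
H(Z) = 2*Z/(3 + Z) (H(Z) = (Z + Z)/(Z + 3) = (2*Z)/(3 + Z) = 2*Z/(3 + Z))
H(-97) - (-41150)/31365 = 2*(-97)/(3 - 97) - (-41150)/31365 = 2*(-97)/(-94) - (-41150)/31365 = 2*(-97)*(-1/94) - 1*(-8230/6273) = 97/47 + 8230/6273 = 995291/294831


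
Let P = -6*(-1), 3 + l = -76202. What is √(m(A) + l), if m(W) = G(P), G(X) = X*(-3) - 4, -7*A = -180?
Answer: I*√76227 ≈ 276.09*I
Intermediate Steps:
A = 180/7 (A = -⅐*(-180) = 180/7 ≈ 25.714)
l = -76205 (l = -3 - 76202 = -76205)
P = 6
G(X) = -4 - 3*X (G(X) = -3*X - 4 = -4 - 3*X)
m(W) = -22 (m(W) = -4 - 3*6 = -4 - 18 = -22)
√(m(A) + l) = √(-22 - 76205) = √(-76227) = I*√76227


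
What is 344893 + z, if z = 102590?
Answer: 447483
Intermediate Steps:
344893 + z = 344893 + 102590 = 447483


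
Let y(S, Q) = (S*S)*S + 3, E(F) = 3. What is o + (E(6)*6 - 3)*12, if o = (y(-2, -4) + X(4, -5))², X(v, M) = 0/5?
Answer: 205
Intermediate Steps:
X(v, M) = 0 (X(v, M) = 0*(⅕) = 0)
y(S, Q) = 3 + S³ (y(S, Q) = S²*S + 3 = S³ + 3 = 3 + S³)
o = 25 (o = ((3 + (-2)³) + 0)² = ((3 - 8) + 0)² = (-5 + 0)² = (-5)² = 25)
o + (E(6)*6 - 3)*12 = 25 + (3*6 - 3)*12 = 25 + (18 - 3)*12 = 25 + 15*12 = 25 + 180 = 205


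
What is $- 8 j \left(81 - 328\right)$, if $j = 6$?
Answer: $11856$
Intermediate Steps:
$- 8 j \left(81 - 328\right) = \left(-8\right) 6 \left(81 - 328\right) = \left(-48\right) \left(-247\right) = 11856$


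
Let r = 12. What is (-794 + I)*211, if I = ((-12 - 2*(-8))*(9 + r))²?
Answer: 1321282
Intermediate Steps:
I = 7056 (I = ((-12 - 2*(-8))*(9 + 12))² = ((-12 + 16)*21)² = (4*21)² = 84² = 7056)
(-794 + I)*211 = (-794 + 7056)*211 = 6262*211 = 1321282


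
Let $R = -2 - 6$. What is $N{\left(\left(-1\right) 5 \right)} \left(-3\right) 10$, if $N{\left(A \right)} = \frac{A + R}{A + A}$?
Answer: $-39$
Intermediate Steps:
$R = -8$ ($R = -2 - 6 = -8$)
$N{\left(A \right)} = \frac{-8 + A}{2 A}$ ($N{\left(A \right)} = \frac{A - 8}{A + A} = \frac{-8 + A}{2 A}$)
$N{\left(\left(-1\right) 5 \right)} \left(-3\right) 10 = \frac{-8 - 5}{2 \left(\left(-1\right) 5\right)} \left(-3\right) 10 = \frac{-8 - 5}{2 \left(-5\right)} \left(-3\right) 10 = \frac{1}{2} \left(- \frac{1}{5}\right) \left(-13\right) \left(-3\right) 10 = \frac{13}{10} \left(-3\right) 10 = \left(- \frac{39}{10}\right) 10 = -39$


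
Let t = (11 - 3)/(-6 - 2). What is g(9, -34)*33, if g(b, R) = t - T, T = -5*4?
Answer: 627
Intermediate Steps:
t = -1 (t = 8/(-8) = 8*(-⅛) = -1)
T = -20
g(b, R) = 19 (g(b, R) = -1 - 1*(-20) = -1 + 20 = 19)
g(9, -34)*33 = 19*33 = 627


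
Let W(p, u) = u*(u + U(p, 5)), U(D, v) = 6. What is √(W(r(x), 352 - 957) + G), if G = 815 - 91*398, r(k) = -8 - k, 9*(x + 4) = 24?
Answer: 4*√20437 ≈ 571.83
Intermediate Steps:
x = -4/3 (x = -4 + (⅑)*24 = -4 + 8/3 = -4/3 ≈ -1.3333)
W(p, u) = u*(6 + u) (W(p, u) = u*(u + 6) = u*(6 + u))
G = -35403 (G = 815 - 36218 = -35403)
√(W(r(x), 352 - 957) + G) = √((352 - 957)*(6 + (352 - 957)) - 35403) = √(-605*(6 - 605) - 35403) = √(-605*(-599) - 35403) = √(362395 - 35403) = √326992 = 4*√20437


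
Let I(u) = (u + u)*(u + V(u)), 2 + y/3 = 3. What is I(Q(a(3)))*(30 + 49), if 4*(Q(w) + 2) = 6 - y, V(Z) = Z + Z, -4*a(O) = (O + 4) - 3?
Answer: 5925/8 ≈ 740.63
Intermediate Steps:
y = 3 (y = -6 + 3*3 = -6 + 9 = 3)
a(O) = -¼ - O/4 (a(O) = -((O + 4) - 3)/4 = -((4 + O) - 3)/4 = -(1 + O)/4 = -¼ - O/4)
V(Z) = 2*Z
Q(w) = -5/4 (Q(w) = -2 + (6 - 1*3)/4 = -2 + (6 - 3)/4 = -2 + (¼)*3 = -2 + ¾ = -5/4)
I(u) = 6*u² (I(u) = (u + u)*(u + 2*u) = (2*u)*(3*u) = 6*u²)
I(Q(a(3)))*(30 + 49) = (6*(-5/4)²)*(30 + 49) = (6*(25/16))*79 = (75/8)*79 = 5925/8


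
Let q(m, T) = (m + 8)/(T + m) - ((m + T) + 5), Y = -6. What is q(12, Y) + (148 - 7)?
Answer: 400/3 ≈ 133.33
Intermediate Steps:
q(m, T) = -5 - T - m + (8 + m)/(T + m) (q(m, T) = (8 + m)/(T + m) - ((T + m) + 5) = (8 + m)/(T + m) - (5 + T + m) = (8 + m)/(T + m) + (-5 - T - m) = -5 - T - m + (8 + m)/(T + m))
q(12, Y) + (148 - 7) = (8 - 1*(-6)² - 1*12² - 5*(-6) - 4*12 - 2*(-6)*12)/(-6 + 12) + (148 - 7) = (8 - 1*36 - 1*144 + 30 - 48 + 144)/6 + 141 = (8 - 36 - 144 + 30 - 48 + 144)/6 + 141 = (⅙)*(-46) + 141 = -23/3 + 141 = 400/3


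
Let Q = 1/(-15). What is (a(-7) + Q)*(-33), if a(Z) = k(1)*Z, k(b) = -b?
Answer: -1144/5 ≈ -228.80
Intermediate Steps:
Q = -1/15 ≈ -0.066667
a(Z) = -Z (a(Z) = (-1*1)*Z = -Z)
(a(-7) + Q)*(-33) = (-1*(-7) - 1/15)*(-33) = (7 - 1/15)*(-33) = (104/15)*(-33) = -1144/5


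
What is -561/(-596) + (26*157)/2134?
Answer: 1815023/635932 ≈ 2.8541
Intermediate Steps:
-561/(-596) + (26*157)/2134 = -561*(-1/596) + 4082*(1/2134) = 561/596 + 2041/1067 = 1815023/635932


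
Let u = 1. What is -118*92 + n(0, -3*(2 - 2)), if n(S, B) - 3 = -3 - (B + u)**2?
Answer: -10857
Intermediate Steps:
n(S, B) = -(1 + B)**2 (n(S, B) = 3 + (-3 - (B + 1)**2) = 3 + (-3 - (1 + B)**2) = -(1 + B)**2)
-118*92 + n(0, -3*(2 - 2)) = -118*92 - (1 - 3*(2 - 2))**2 = -10856 - (1 - 3*0)**2 = -10856 - (1 + 0)**2 = -10856 - 1*1**2 = -10856 - 1*1 = -10856 - 1 = -10857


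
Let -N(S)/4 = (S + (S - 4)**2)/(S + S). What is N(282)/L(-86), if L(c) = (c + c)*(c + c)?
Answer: -38783/2085672 ≈ -0.018595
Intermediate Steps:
L(c) = 4*c**2 (L(c) = (2*c)*(2*c) = 4*c**2)
N(S) = -2*(S + (-4 + S)**2)/S (N(S) = -4*(S + (S - 4)**2)/(S + S) = -4*(S + (-4 + S)**2)/(2*S) = -4*(S + (-4 + S)**2)*1/(2*S) = -2*(S + (-4 + S)**2)/S)
N(282)/L(-86) = (14 - 32/282 - 2*282)/((4*(-86)**2)) = (14 - 32*1/282 - 564)/((4*7396)) = (14 - 16/141 - 564)/29584 = -77566/141*1/29584 = -38783/2085672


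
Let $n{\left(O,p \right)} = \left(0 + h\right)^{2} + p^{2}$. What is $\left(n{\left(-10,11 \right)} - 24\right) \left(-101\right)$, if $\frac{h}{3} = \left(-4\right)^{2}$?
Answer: $-242501$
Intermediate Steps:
$h = 48$ ($h = 3 \left(-4\right)^{2} = 3 \cdot 16 = 48$)
$n{\left(O,p \right)} = 2304 + p^{2}$ ($n{\left(O,p \right)} = \left(0 + 48\right)^{2} + p^{2} = 48^{2} + p^{2} = 2304 + p^{2}$)
$\left(n{\left(-10,11 \right)} - 24\right) \left(-101\right) = \left(\left(2304 + 11^{2}\right) - 24\right) \left(-101\right) = \left(\left(2304 + 121\right) - 24\right) \left(-101\right) = \left(2425 - 24\right) \left(-101\right) = 2401 \left(-101\right) = -242501$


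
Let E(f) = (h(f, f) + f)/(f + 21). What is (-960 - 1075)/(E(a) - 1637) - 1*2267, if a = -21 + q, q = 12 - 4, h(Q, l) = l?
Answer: -14865647/6561 ≈ -2265.8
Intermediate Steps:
q = 8
a = -13 (a = -21 + 8 = -13)
E(f) = 2*f/(21 + f) (E(f) = (f + f)/(f + 21) = (2*f)/(21 + f) = 2*f/(21 + f))
(-960 - 1075)/(E(a) - 1637) - 1*2267 = (-960 - 1075)/(2*(-13)/(21 - 13) - 1637) - 1*2267 = -2035/(2*(-13)/8 - 1637) - 2267 = -2035/(2*(-13)*(⅛) - 1637) - 2267 = -2035/(-13/4 - 1637) - 2267 = -2035/(-6561/4) - 2267 = -2035*(-4/6561) - 2267 = 8140/6561 - 2267 = -14865647/6561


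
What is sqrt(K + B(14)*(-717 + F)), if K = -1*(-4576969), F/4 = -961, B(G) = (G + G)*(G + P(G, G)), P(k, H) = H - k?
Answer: sqrt(2789057) ≈ 1670.0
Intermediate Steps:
B(G) = 2*G**2 (B(G) = (G + G)*(G + (G - G)) = (2*G)*(G + 0) = (2*G)*G = 2*G**2)
F = -3844 (F = 4*(-961) = -3844)
K = 4576969
sqrt(K + B(14)*(-717 + F)) = sqrt(4576969 + (2*14**2)*(-717 - 3844)) = sqrt(4576969 + (2*196)*(-4561)) = sqrt(4576969 + 392*(-4561)) = sqrt(4576969 - 1787912) = sqrt(2789057)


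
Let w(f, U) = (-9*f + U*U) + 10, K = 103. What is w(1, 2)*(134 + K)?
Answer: 1185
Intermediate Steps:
w(f, U) = 10 + U² - 9*f (w(f, U) = (-9*f + U²) + 10 = (U² - 9*f) + 10 = 10 + U² - 9*f)
w(1, 2)*(134 + K) = (10 + 2² - 9*1)*(134 + 103) = (10 + 4 - 9)*237 = 5*237 = 1185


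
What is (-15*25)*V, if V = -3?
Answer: 1125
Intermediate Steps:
(-15*25)*V = -15*25*(-3) = -375*(-3) = 1125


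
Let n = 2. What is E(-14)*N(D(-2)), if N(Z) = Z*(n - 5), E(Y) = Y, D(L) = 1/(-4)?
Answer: -21/2 ≈ -10.500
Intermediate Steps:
D(L) = -¼ (D(L) = 1*(-¼) = -¼)
N(Z) = -3*Z (N(Z) = Z*(2 - 5) = Z*(-3) = -3*Z)
E(-14)*N(D(-2)) = -(-42)*(-1)/4 = -14*¾ = -21/2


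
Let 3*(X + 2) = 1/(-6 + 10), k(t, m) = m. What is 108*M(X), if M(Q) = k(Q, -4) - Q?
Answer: -225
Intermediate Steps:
X = -23/12 (X = -2 + 1/(3*(-6 + 10)) = -2 + (1/3)/4 = -2 + (1/3)*(1/4) = -2 + 1/12 = -23/12 ≈ -1.9167)
M(Q) = -4 - Q
108*M(X) = 108*(-4 - 1*(-23/12)) = 108*(-4 + 23/12) = 108*(-25/12) = -225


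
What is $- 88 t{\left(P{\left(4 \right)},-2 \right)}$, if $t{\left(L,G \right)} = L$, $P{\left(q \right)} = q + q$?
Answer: $-704$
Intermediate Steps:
$P{\left(q \right)} = 2 q$
$- 88 t{\left(P{\left(4 \right)},-2 \right)} = - 88 \cdot 2 \cdot 4 = \left(-88\right) 8 = -704$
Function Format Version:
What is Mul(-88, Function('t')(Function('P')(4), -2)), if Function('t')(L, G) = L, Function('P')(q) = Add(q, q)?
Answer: -704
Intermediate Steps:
Function('P')(q) = Mul(2, q)
Mul(-88, Function('t')(Function('P')(4), -2)) = Mul(-88, Mul(2, 4)) = Mul(-88, 8) = -704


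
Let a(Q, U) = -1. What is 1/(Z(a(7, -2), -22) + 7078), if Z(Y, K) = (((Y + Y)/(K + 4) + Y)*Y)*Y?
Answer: 9/63694 ≈ 0.00014130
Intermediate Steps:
Z(Y, K) = Y**2*(Y + 2*Y/(4 + K)) (Z(Y, K) = (((2*Y)/(4 + K) + Y)*Y)*Y = ((2*Y/(4 + K) + Y)*Y)*Y = ((Y + 2*Y/(4 + K))*Y)*Y = (Y*(Y + 2*Y/(4 + K)))*Y = Y**2*(Y + 2*Y/(4 + K)))
1/(Z(a(7, -2), -22) + 7078) = 1/((-1)**3*(6 - 22)/(4 - 22) + 7078) = 1/(-1*(-16)/(-18) + 7078) = 1/(-1*(-1/18)*(-16) + 7078) = 1/(-8/9 + 7078) = 1/(63694/9) = 9/63694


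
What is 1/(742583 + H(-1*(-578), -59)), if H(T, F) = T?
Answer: 1/743161 ≈ 1.3456e-6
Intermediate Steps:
1/(742583 + H(-1*(-578), -59)) = 1/(742583 - 1*(-578)) = 1/(742583 + 578) = 1/743161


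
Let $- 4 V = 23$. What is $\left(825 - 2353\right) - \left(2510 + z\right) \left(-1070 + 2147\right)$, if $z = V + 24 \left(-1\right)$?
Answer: $- \frac{10691029}{4} \approx -2.6728 \cdot 10^{6}$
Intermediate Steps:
$V = - \frac{23}{4}$ ($V = \left(- \frac{1}{4}\right) 23 = - \frac{23}{4} \approx -5.75$)
$z = - \frac{119}{4}$ ($z = - \frac{23}{4} + 24 \left(-1\right) = - \frac{23}{4} - 24 = - \frac{119}{4} \approx -29.75$)
$\left(825 - 2353\right) - \left(2510 + z\right) \left(-1070 + 2147\right) = \left(825 - 2353\right) - \left(2510 - \frac{119}{4}\right) \left(-1070 + 2147\right) = -1528 - \frac{9921}{4} \cdot 1077 = -1528 - \frac{10684917}{4} = - \frac{10691029}{4}$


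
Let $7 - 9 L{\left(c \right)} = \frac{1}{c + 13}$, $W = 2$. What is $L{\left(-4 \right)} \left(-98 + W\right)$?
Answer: $- \frac{1984}{27} \approx -73.481$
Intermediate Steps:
$L{\left(c \right)} = \frac{7}{9} - \frac{1}{9 \left(13 + c\right)}$ ($L{\left(c \right)} = \frac{7}{9} - \frac{1}{9 \left(c + 13\right)} = \frac{7}{9} - \frac{1}{9 \left(13 + c\right)}$)
$L{\left(-4 \right)} \left(-98 + W\right) = \frac{90 + 7 \left(-4\right)}{9 \left(13 - 4\right)} \left(-98 + 2\right) = \frac{90 - 28}{9 \cdot 9} \left(-96\right) = \frac{1}{9} \cdot \frac{1}{9} \cdot 62 \left(-96\right) = \frac{62}{81} \left(-96\right) = - \frac{1984}{27}$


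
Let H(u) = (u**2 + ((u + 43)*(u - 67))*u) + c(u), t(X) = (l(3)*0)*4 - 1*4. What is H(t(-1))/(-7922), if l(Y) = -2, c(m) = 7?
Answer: -11099/7922 ≈ -1.4010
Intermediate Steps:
t(X) = -4 (t(X) = -2*0*4 - 1*4 = 0*4 - 4 = 0 - 4 = -4)
H(u) = 7 + u**2 + u*(-67 + u)*(43 + u) (H(u) = (u**2 + ((u + 43)*(u - 67))*u) + 7 = (u**2 + ((43 + u)*(-67 + u))*u) + 7 = (u**2 + ((-67 + u)*(43 + u))*u) + 7 = (u**2 + u*(-67 + u)*(43 + u)) + 7 = 7 + u**2 + u*(-67 + u)*(43 + u))
H(t(-1))/(-7922) = (7 + (-4)**3 - 2881*(-4) - 23*(-4)**2)/(-7922) = (7 - 64 + 11524 - 23*16)*(-1/7922) = (7 - 64 + 11524 - 368)*(-1/7922) = 11099*(-1/7922) = -11099/7922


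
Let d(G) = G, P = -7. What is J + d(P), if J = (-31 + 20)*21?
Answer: -238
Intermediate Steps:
J = -231 (J = -11*21 = -231)
J + d(P) = -231 - 7 = -238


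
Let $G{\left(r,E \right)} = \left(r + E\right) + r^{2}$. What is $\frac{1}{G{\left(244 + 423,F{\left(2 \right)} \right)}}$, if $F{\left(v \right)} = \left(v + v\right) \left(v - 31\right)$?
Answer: $\frac{1}{445440} \approx 2.245 \cdot 10^{-6}$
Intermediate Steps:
$F{\left(v \right)} = 2 v \left(-31 + v\right)$
$G{\left(r,E \right)} = E + r + r^{2}$ ($G{\left(r,E \right)} = \left(E + r\right) + r^{2} = E + r + r^{2}$)
$\frac{1}{G{\left(244 + 423,F{\left(2 \right)} \right)}} = \frac{1}{2 \cdot 2 \left(-31 + 2\right) + \left(244 + 423\right) + \left(244 + 423\right)^{2}} = \frac{1}{2 \cdot 2 \left(-29\right) + 667 + 667^{2}} = \frac{1}{-116 + 667 + 444889} = \frac{1}{445440}$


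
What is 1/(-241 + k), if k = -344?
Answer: -1/585 ≈ -0.0017094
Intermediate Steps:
1/(-241 + k) = 1/(-241 - 344) = 1/(-585) = -1/585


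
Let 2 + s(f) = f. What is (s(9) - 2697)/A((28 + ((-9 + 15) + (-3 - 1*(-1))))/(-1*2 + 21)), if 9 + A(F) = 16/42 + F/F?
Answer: 5649/16 ≈ 353.06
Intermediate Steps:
s(f) = -2 + f
A(F) = -160/21 (A(F) = -9 + (16/42 + F/F) = -9 + (16*(1/42) + 1) = -9 + (8/21 + 1) = -9 + 29/21 = -160/21)
(s(9) - 2697)/A((28 + ((-9 + 15) + (-3 - 1*(-1))))/(-1*2 + 21)) = ((-2 + 9) - 2697)/(-160/21) = (7 - 2697)*(-21/160) = -2690*(-21/160) = 5649/16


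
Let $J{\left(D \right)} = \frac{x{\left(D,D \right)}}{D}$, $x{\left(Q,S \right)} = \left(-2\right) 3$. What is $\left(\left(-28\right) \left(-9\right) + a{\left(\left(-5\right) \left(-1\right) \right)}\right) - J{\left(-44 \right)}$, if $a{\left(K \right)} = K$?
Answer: $\frac{5651}{22} \approx 256.86$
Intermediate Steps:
$x{\left(Q,S \right)} = -6$
$J{\left(D \right)} = - \frac{6}{D}$
$\left(\left(-28\right) \left(-9\right) + a{\left(\left(-5\right) \left(-1\right) \right)}\right) - J{\left(-44 \right)} = \left(\left(-28\right) \left(-9\right) - -5\right) - - \frac{6}{-44} = \left(252 + 5\right) - \left(-6\right) \left(- \frac{1}{44}\right) = 257 - \frac{3}{22} = \frac{5651}{22}$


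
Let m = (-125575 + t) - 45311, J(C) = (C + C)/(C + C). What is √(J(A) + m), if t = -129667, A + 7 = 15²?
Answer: 2*I*√75138 ≈ 548.23*I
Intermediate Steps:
A = 218 (A = -7 + 15² = -7 + 225 = 218)
J(C) = 1 (J(C) = (2*C)/((2*C)) = (2*C)*(1/(2*C)) = 1)
m = -300553 (m = (-125575 - 129667) - 45311 = -255242 - 45311 = -300553)
√(J(A) + m) = √(1 - 300553) = √(-300552) = 2*I*√75138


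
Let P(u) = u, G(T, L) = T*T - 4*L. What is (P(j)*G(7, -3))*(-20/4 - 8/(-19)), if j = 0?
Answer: 0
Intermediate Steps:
G(T, L) = T**2 - 4*L
(P(j)*G(7, -3))*(-20/4 - 8/(-19)) = (0*(7**2 - 4*(-3)))*(-20/4 - 8/(-19)) = (0*(49 + 12))*(-20*1/4 - 8*(-1/19)) = (0*61)*(-5 + 8/19) = 0*(-87/19) = 0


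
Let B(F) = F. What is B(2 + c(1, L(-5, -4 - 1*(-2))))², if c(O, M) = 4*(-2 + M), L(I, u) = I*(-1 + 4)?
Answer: 4356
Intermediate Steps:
L(I, u) = 3*I (L(I, u) = I*3 = 3*I)
c(O, M) = -8 + 4*M
B(2 + c(1, L(-5, -4 - 1*(-2))))² = (2 + (-8 + 4*(3*(-5))))² = (2 + (-8 + 4*(-15)))² = (2 + (-8 - 60))² = (2 - 68)² = (-66)² = 4356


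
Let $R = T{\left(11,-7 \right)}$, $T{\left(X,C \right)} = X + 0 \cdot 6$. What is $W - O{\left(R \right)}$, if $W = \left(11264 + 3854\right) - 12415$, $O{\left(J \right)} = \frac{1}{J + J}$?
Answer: $\frac{59465}{22} \approx 2703.0$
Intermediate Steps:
$T{\left(X,C \right)} = X$ ($T{\left(X,C \right)} = X + 0 = X$)
$R = 11$
$O{\left(J \right)} = \frac{1}{2 J}$
$W = 2703$ ($W = 15118 - 12415 = 2703$)
$W - O{\left(R \right)} = 2703 - \frac{1}{2 \cdot 11} = 2703 - \frac{1}{2} \cdot \frac{1}{11} = 2703 - \frac{1}{22} = \frac{59465}{22}$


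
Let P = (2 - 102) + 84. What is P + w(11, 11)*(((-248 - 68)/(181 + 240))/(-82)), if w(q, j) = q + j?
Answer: -272700/17261 ≈ -15.799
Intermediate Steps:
w(q, j) = j + q
P = -16 (P = -100 + 84 = -16)
P + w(11, 11)*(((-248 - 68)/(181 + 240))/(-82)) = -16 + (11 + 11)*(((-248 - 68)/(181 + 240))/(-82)) = -16 + 22*(-316/421*(-1/82)) = -16 + 22*(158/17261) = -16 + 3476/17261 = -272700/17261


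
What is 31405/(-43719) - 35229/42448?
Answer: -2873256091/1855784112 ≈ -1.5483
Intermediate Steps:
31405/(-43719) - 35229/42448 = 31405*(-1/43719) - 35229*1/42448 = -31405/43719 - 35229/42448 = -2873256091/1855784112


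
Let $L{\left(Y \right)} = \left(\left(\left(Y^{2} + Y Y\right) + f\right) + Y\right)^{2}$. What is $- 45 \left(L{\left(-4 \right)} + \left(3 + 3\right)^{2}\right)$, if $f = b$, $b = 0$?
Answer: $-36900$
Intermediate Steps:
$f = 0$
$L{\left(Y \right)} = \left(Y + 2 Y^{2}\right)^{2}$ ($L{\left(Y \right)} = \left(\left(\left(Y^{2} + Y Y\right) + 0\right) + Y\right)^{2} = \left(\left(\left(Y^{2} + Y^{2}\right) + 0\right) + Y\right)^{2} = \left(\left(2 Y^{2} + 0\right) + Y\right)^{2} = \left(2 Y^{2} + Y\right)^{2} = \left(Y + 2 Y^{2}\right)^{2}$)
$- 45 \left(L{\left(-4 \right)} + \left(3 + 3\right)^{2}\right) = - 45 \left(\left(-4\right)^{2} \left(1 + 2 \left(-4\right)\right)^{2} + \left(3 + 3\right)^{2}\right) = - 45 \left(16 \left(1 - 8\right)^{2} + 6^{2}\right) = - 45 \left(16 \left(-7\right)^{2} + 36\right) = - 45 \left(16 \cdot 49 + 36\right) = - 45 \left(784 + 36\right) = \left(-45\right) 820 = -36900$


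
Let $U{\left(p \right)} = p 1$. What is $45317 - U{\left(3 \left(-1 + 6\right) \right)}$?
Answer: $45302$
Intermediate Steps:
$U{\left(p \right)} = p$
$45317 - U{\left(3 \left(-1 + 6\right) \right)} = 45317 - 3 \left(-1 + 6\right) = 45317 - 3 \cdot 5 = 45317 - 15 = 45302$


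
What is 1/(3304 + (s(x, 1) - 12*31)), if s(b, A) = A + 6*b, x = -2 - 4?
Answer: 1/2897 ≈ 0.00034518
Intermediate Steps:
x = -6
1/(3304 + (s(x, 1) - 12*31)) = 1/(3304 + ((1 + 6*(-6)) - 12*31)) = 1/(3304 + ((1 - 36) - 372)) = 1/(3304 + (-35 - 372)) = 1/(3304 - 407) = 1/2897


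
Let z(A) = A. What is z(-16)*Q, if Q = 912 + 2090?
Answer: -48032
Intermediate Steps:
Q = 3002
z(-16)*Q = -16*3002 = -48032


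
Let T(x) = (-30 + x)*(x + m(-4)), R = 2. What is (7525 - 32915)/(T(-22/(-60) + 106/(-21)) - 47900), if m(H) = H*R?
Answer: 1119699000/2092995371 ≈ 0.53497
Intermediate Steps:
m(H) = 2*H (m(H) = H*2 = 2*H)
T(x) = (-30 + x)*(-8 + x) (T(x) = (-30 + x)*(x + 2*(-4)) = (-30 + x)*(x - 8) = (-30 + x)*(-8 + x))
(7525 - 32915)/(T(-22/(-60) + 106/(-21)) - 47900) = (7525 - 32915)/((240 + (-22/(-60) + 106/(-21))² - 38*(-22/(-60) + 106/(-21))) - 47900) = -25390/((240 + (-22*(-1/60) + 106*(-1/21))² - 38*(-22*(-1/60) + 106*(-1/21))) - 47900) = -25390/((240 + (11/30 - 106/21)² - 38*(11/30 - 106/21)) - 47900) = -25390/((240 + (-983/210)² - 38*(-983/210)) - 47900) = -25390/((240 + 966289/44100 + 18677/105) - 47900) = -25390/(19394629/44100 - 47900) = -25390/(-2092995371/44100) = -25390*(-44100/2092995371) = 1119699000/2092995371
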